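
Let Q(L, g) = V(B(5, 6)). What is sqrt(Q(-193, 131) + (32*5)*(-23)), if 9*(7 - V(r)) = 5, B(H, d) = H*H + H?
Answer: I*sqrt(33062)/3 ≈ 60.61*I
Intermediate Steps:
B(H, d) = H + H**2 (B(H, d) = H**2 + H = H + H**2)
V(r) = 58/9 (V(r) = 7 - 1/9*5 = 7 - 5/9 = 58/9)
Q(L, g) = 58/9
sqrt(Q(-193, 131) + (32*5)*(-23)) = sqrt(58/9 + (32*5)*(-23)) = sqrt(58/9 + 160*(-23)) = sqrt(58/9 - 3680) = sqrt(-33062/9) = I*sqrt(33062)/3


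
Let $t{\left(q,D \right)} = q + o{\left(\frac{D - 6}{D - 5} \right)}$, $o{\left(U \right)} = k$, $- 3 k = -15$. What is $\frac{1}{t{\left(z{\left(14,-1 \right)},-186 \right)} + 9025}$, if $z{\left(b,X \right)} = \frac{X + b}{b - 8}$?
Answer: $\frac{6}{54193} \approx 0.00011072$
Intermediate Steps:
$k = 5$ ($k = \left(- \frac{1}{3}\right) \left(-15\right) = 5$)
$z{\left(b,X \right)} = \frac{X + b}{-8 + b}$
$o{\left(U \right)} = 5$
$t{\left(q,D \right)} = 5 + q$ ($t{\left(q,D \right)} = q + 5 = 5 + q$)
$\frac{1}{t{\left(z{\left(14,-1 \right)},-186 \right)} + 9025} = \frac{1}{\left(5 + \frac{-1 + 14}{-8 + 14}\right) + 9025} = \frac{1}{\left(5 + \frac{1}{6} \cdot 13\right) + 9025} = \frac{1}{\left(5 + \frac{13}{6}\right) + 9025} = \frac{1}{\frac{43}{6} + 9025} = \frac{1}{\frac{54193}{6}} = \frac{6}{54193}$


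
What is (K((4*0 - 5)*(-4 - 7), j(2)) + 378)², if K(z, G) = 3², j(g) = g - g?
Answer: 149769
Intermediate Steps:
j(g) = 0
K(z, G) = 9
(K((4*0 - 5)*(-4 - 7), j(2)) + 378)² = (9 + 378)² = 387² = 149769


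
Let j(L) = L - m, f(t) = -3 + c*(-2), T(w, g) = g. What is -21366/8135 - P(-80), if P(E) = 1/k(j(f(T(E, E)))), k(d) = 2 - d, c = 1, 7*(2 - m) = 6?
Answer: -1274807/463695 ≈ -2.7492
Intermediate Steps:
m = 8/7 (m = 2 - ⅐*6 = 2 - 6/7 = 8/7 ≈ 1.1429)
f(t) = -5 (f(t) = -3 + 1*(-2) = -3 - 2 = -5)
j(L) = -8/7 + L (j(L) = L - 1*8/7 = L - 8/7 = -8/7 + L)
P(E) = 7/57 (P(E) = 1/(2 - (-8/7 - 5)) = 1/(2 - 1*(-43/7)) = 1/(2 + 43/7) = 1/(57/7) = 7/57)
-21366/8135 - P(-80) = -21366/8135 - 1*7/57 = -21366*1/8135 - 7/57 = -21366/8135 - 7/57 = -1274807/463695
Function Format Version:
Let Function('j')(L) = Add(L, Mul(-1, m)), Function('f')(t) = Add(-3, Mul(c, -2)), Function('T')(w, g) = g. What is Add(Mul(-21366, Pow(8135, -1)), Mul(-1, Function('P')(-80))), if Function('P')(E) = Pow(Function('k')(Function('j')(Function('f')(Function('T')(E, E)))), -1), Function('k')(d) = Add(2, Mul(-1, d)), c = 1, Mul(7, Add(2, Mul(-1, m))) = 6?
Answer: Rational(-1274807, 463695) ≈ -2.7492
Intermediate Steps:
m = Rational(8, 7) (m = Add(2, Mul(Rational(-1, 7), 6)) = Add(2, Rational(-6, 7)) = Rational(8, 7) ≈ 1.1429)
Function('f')(t) = -5 (Function('f')(t) = Add(-3, Mul(1, -2)) = Add(-3, -2) = -5)
Function('j')(L) = Add(Rational(-8, 7), L) (Function('j')(L) = Add(L, Mul(-1, Rational(8, 7))) = Add(L, Rational(-8, 7)) = Add(Rational(-8, 7), L))
Function('P')(E) = Rational(7, 57) (Function('P')(E) = Pow(Add(2, Mul(-1, Add(Rational(-8, 7), -5))), -1) = Pow(Add(2, Mul(-1, Rational(-43, 7))), -1) = Pow(Add(2, Rational(43, 7)), -1) = Pow(Rational(57, 7), -1) = Rational(7, 57))
Add(Mul(-21366, Pow(8135, -1)), Mul(-1, Function('P')(-80))) = Add(Mul(-21366, Pow(8135, -1)), Mul(-1, Rational(7, 57))) = Add(Mul(-21366, Rational(1, 8135)), Rational(-7, 57)) = Add(Rational(-21366, 8135), Rational(-7, 57)) = Rational(-1274807, 463695)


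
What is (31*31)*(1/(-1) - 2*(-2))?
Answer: 2883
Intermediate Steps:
(31*31)*(1/(-1) - 2*(-2)) = 961*(-1 + 4) = 961*3 = 2883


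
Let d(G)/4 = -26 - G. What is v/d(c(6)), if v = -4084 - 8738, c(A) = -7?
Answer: 6411/38 ≈ 168.71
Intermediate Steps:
d(G) = -104 - 4*G (d(G) = 4*(-26 - G) = -104 - 4*G)
v = -12822
v/d(c(6)) = -12822/(-104 - 4*(-7)) = -12822/(-104 + 28) = -12822/(-76) = -12822*(-1/76) = 6411/38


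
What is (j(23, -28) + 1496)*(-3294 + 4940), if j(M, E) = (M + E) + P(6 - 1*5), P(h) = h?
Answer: 2455832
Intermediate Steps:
j(M, E) = 1 + E + M (j(M, E) = (M + E) + (6 - 1*5) = (E + M) + (6 - 5) = (E + M) + 1 = 1 + E + M)
(j(23, -28) + 1496)*(-3294 + 4940) = ((1 - 28 + 23) + 1496)*(-3294 + 4940) = (-4 + 1496)*1646 = 1492*1646 = 2455832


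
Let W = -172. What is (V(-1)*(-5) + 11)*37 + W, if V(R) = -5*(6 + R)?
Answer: 4860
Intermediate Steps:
V(R) = -30 - 5*R
(V(-1)*(-5) + 11)*37 + W = ((-30 - 5*(-1))*(-5) + 11)*37 - 172 = ((-30 + 5)*(-5) + 11)*37 - 172 = (-25*(-5) + 11)*37 - 172 = (125 + 11)*37 - 172 = 136*37 - 172 = 5032 - 172 = 4860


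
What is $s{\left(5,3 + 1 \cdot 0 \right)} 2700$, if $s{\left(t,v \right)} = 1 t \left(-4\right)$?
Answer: $-54000$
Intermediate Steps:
$s{\left(t,v \right)} = - 4 t$ ($s{\left(t,v \right)} = t \left(-4\right) = - 4 t$)
$s{\left(5,3 + 1 \cdot 0 \right)} 2700 = \left(-4\right) 5 \cdot 2700 = \left(-20\right) 2700 = -54000$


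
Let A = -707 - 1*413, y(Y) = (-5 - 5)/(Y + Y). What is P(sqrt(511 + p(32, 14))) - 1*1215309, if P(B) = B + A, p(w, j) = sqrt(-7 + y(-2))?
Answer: -1216429 + sqrt(2044 + 6*I*sqrt(2))/2 ≈ -1.2164e+6 + 0.046921*I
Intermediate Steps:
y(Y) = -5/Y (y(Y) = -10*1/(2*Y) = -5/Y)
p(w, j) = 3*I*sqrt(2)/2 (p(w, j) = sqrt(-7 - 5/(-2)) = sqrt(-7 - 5*(-1/2)) = sqrt(-7 + 5/2) = sqrt(-9/2) = 3*I*sqrt(2)/2)
A = -1120 (A = -707 - 413 = -1120)
P(B) = -1120 + B (P(B) = B - 1120 = -1120 + B)
P(sqrt(511 + p(32, 14))) - 1*1215309 = (-1120 + sqrt(511 + 3*I*sqrt(2)/2)) - 1*1215309 = (-1120 + sqrt(511 + 3*I*sqrt(2)/2)) - 1215309 = -1216429 + sqrt(511 + 3*I*sqrt(2)/2)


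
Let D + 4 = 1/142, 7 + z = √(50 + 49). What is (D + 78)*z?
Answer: -73563/142 + 31527*√11/142 ≈ 218.31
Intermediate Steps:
z = -7 + 3*√11 (z = -7 + √(50 + 49) = -7 + √99 = -7 + 3*√11 ≈ 2.9499)
D = -567/142 (D = -4 + 1/142 = -567/142 ≈ -3.9930)
(D + 78)*z = (-567/142 + 78)*(-7 + 3*√11) = 10509*(-7 + 3*√11)/142 = -73563/142 + 31527*√11/142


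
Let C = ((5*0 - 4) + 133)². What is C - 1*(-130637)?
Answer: 147278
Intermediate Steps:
C = 16641 (C = ((0 - 4) + 133)² = (-4 + 133)² = 129² = 16641)
C - 1*(-130637) = 16641 - 1*(-130637) = 16641 + 130637 = 147278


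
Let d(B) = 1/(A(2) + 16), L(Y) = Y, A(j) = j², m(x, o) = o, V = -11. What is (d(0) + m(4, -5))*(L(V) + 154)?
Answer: -14157/20 ≈ -707.85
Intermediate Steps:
d(B) = 1/20 (d(B) = 1/(2² + 16) = 1/(4 + 16) = 1/20)
(d(0) + m(4, -5))*(L(V) + 154) = (1/20 - 5)*(-11 + 154) = -99/20*143 = -14157/20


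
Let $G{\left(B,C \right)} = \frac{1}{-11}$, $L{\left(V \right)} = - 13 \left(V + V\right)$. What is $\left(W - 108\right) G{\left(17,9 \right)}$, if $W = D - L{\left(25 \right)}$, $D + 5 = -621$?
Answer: $\frac{84}{11} \approx 7.6364$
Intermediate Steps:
$D = -626$ ($D = -5 - 621 = -626$)
$L{\left(V \right)} = - 26 V$ ($L{\left(V \right)} = - 13 \cdot 2 V = - 26 V$)
$G{\left(B,C \right)} = - \frac{1}{11}$
$W = 24$ ($W = -626 - \left(-26\right) 25 = -626 - -650 = -626 + 650 = 24$)
$\left(W - 108\right) G{\left(17,9 \right)} = \left(24 - 108\right) \left(- \frac{1}{11}\right) = \left(-84\right) \left(- \frac{1}{11}\right) = \frac{84}{11}$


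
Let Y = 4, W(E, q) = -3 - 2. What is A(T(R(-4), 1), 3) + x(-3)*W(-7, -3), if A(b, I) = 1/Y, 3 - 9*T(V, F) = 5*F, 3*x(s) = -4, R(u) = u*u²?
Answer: 83/12 ≈ 6.9167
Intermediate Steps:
R(u) = u³
x(s) = -4/3 (x(s) = (⅓)*(-4) = -4/3)
W(E, q) = -5
T(V, F) = ⅓ - 5*F/9
A(b, I) = ¼ (A(b, I) = 1/4 = ¼)
A(T(R(-4), 1), 3) + x(-3)*W(-7, -3) = ¼ - 4/3*(-5) = ¼ + 20/3 = 83/12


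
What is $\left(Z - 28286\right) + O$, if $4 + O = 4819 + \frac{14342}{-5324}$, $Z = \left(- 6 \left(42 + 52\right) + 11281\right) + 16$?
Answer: $- \frac{33915727}{2662} \approx -12741.0$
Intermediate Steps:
$Z = 10733$ ($Z = \left(\left(-6\right) 94 + 11281\right) + 16 = \left(-564 + 11281\right) + 16 = 10717 + 16 = 10733$)
$O = \frac{12810359}{2662}$ ($O = -4 + \left(4819 + \frac{14342}{-5324}\right) = -4 + \left(4819 + 14342 \left(- \frac{1}{5324}\right)\right) = -4 + \left(4819 - \frac{7171}{2662}\right) = -4 + \frac{12821007}{2662} = \frac{12810359}{2662} \approx 4812.3$)
$\left(Z - 28286\right) + O = \left(10733 - 28286\right) + \frac{12810359}{2662} = -17553 + \frac{12810359}{2662} = - \frac{33915727}{2662}$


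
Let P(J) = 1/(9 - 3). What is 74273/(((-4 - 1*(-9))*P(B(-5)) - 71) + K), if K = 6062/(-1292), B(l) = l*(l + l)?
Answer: -71970537/72538 ≈ -992.18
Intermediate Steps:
B(l) = 2*l² (B(l) = l*(2*l) = 2*l²)
P(J) = ⅙ (P(J) = 1/6 = ⅙)
K = -3031/646 (K = 6062*(-1/1292) = -3031/646 ≈ -4.6919)
74273/(((-4 - 1*(-9))*P(B(-5)) - 71) + K) = 74273/(((-4 - 1*(-9))*(⅙) - 71) - 3031/646) = 74273/(((-4 + 9)*(⅙) - 71) - 3031/646) = 74273/((5*(⅙) - 71) - 3031/646) = 74273/((⅚ - 71) - 3031/646) = 74273/(-421/6 - 3031/646) = 74273/(-72538/969) = 74273*(-969/72538) = -71970537/72538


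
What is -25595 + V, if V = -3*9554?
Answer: -54257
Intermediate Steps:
V = -28662
-25595 + V = -25595 - 28662 = -54257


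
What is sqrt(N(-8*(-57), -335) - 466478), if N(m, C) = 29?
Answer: I*sqrt(466449) ≈ 682.97*I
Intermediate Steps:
sqrt(N(-8*(-57), -335) - 466478) = sqrt(29 - 466478) = sqrt(-466449) = I*sqrt(466449)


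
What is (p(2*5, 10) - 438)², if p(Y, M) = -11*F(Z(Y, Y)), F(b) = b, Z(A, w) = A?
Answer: 300304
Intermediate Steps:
p(Y, M) = -11*Y
(p(2*5, 10) - 438)² = (-22*5 - 438)² = (-11*10 - 438)² = (-110 - 438)² = (-548)² = 300304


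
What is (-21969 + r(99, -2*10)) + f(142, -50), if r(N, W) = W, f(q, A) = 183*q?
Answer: 3997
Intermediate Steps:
(-21969 + r(99, -2*10)) + f(142, -50) = (-21969 - 2*10) + 183*142 = (-21969 - 20) + 25986 = -21989 + 25986 = 3997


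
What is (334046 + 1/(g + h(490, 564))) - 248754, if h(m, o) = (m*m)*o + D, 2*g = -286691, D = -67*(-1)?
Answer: 23075430157958/270546243 ≈ 85292.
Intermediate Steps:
D = 67
g = -286691/2 (g = (½)*(-286691) = -286691/2 ≈ -1.4335e+5)
h(m, o) = 67 + o*m² (h(m, o) = (m*m)*o + 67 = m²*o + 67 = o*m² + 67 = 67 + o*m²)
(334046 + 1/(g + h(490, 564))) - 248754 = (334046 + 1/(-286691/2 + (67 + 564*490²))) - 248754 = (334046 + 1/(-286691/2 + (67 + 564*240100))) - 248754 = (334046 + 1/(-286691/2 + (67 + 135416400))) - 248754 = (334046 + 1/(-286691/2 + 135416467)) - 248754 = (334046 + 1/(270546243/2)) - 248754 = (334046 + 2/270546243) - 248754 = 90374890289180/270546243 - 248754 = 23075430157958/270546243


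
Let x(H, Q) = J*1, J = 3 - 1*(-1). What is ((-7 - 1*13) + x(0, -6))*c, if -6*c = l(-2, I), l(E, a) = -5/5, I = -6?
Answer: -8/3 ≈ -2.6667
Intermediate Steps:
J = 4 (J = 3 + 1 = 4)
l(E, a) = -1 (l(E, a) = -5*⅕ = -1)
c = ⅙ (c = -⅙*(-1) = ⅙ ≈ 0.16667)
x(H, Q) = 4 (x(H, Q) = 4*1 = 4)
((-7 - 1*13) + x(0, -6))*c = ((-7 - 1*13) + 4)*(⅙) = ((-7 - 13) + 4)*(⅙) = (-20 + 4)*(⅙) = -16*⅙ = -8/3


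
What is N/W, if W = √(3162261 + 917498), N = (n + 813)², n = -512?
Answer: 90601*√4079759/4079759 ≈ 44.856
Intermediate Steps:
N = 90601 (N = (-512 + 813)² = 301² = 90601)
W = √4079759 ≈ 2019.8
N/W = 90601/(√4079759) = 90601*(√4079759/4079759) = 90601*√4079759/4079759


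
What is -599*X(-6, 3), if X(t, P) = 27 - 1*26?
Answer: -599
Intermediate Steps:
X(t, P) = 1 (X(t, P) = 27 - 26 = 1)
-599*X(-6, 3) = -599*1 = -599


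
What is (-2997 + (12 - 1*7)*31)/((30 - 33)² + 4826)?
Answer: -2842/4835 ≈ -0.58780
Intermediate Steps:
(-2997 + (12 - 1*7)*31)/((30 - 33)² + 4826) = (-2997 + (12 - 7)*31)/((-3)² + 4826) = (-2997 + 5*31)/(9 + 4826) = (-2997 + 155)/4835 = -2842*1/4835 = -2842/4835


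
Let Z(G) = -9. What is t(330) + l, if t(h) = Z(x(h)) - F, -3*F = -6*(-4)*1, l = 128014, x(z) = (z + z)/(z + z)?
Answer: 128013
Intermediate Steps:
x(z) = 1 (x(z) = (2*z)/((2*z)) = (2*z)*(1/(2*z)) = 1)
F = -8 (F = -(-6*(-4))/3 = -8 ≈ -8.0000)
t(h) = -1 (t(h) = -9 - 1*(-8) = -9 + 8 = -1)
t(330) + l = -1 + 128014 = 128013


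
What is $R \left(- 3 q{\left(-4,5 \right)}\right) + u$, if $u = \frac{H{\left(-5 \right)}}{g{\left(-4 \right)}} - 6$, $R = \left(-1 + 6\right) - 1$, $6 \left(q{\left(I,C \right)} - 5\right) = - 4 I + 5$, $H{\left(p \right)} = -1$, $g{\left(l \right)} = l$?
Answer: $- \frac{431}{4} \approx -107.75$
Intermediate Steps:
$q{\left(I,C \right)} = \frac{35}{6} - \frac{2 I}{3}$ ($q{\left(I,C \right)} = 5 + \frac{- 4 I + 5}{6} = 5 + \frac{5 - 4 I}{6} = 5 - \left(- \frac{5}{6} + \frac{2 I}{3}\right) = \frac{35}{6} - \frac{2 I}{3}$)
$R = 4$ ($R = 5 - 1 = 4$)
$u = - \frac{23}{4}$ ($u = - \frac{1}{-4} - 6 = \left(-1\right) \left(- \frac{1}{4}\right) - 6 = \frac{1}{4} - 6 = - \frac{23}{4} \approx -5.75$)
$R \left(- 3 q{\left(-4,5 \right)}\right) + u = 4 \left(- 3 \left(\frac{35}{6} - - \frac{8}{3}\right)\right) - \frac{23}{4} = 4 \left(- 3 \left(\frac{35}{6} + \frac{8}{3}\right)\right) - \frac{23}{4} = 4 \left(\left(-3\right) \frac{17}{2}\right) - \frac{23}{4} = 4 \left(- \frac{51}{2}\right) - \frac{23}{4} = -102 - \frac{23}{4} = - \frac{431}{4}$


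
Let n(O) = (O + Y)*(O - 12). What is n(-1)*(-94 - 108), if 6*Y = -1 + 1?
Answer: -2626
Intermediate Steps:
Y = 0 (Y = (-1 + 1)/6 = (⅙)*0 = 0)
n(O) = O*(-12 + O) (n(O) = (O + 0)*(O - 12) = O*(-12 + O))
n(-1)*(-94 - 108) = (-(-12 - 1))*(-94 - 108) = -1*(-13)*(-202) = 13*(-202) = -2626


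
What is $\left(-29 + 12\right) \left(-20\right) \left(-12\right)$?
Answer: $-4080$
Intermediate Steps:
$\left(-29 + 12\right) \left(-20\right) \left(-12\right) = \left(-17\right) \left(-20\right) \left(-12\right) = 340 \left(-12\right) = -4080$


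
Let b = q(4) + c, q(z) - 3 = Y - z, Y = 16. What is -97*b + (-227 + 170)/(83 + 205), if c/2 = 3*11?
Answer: -754291/96 ≈ -7857.2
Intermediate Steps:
q(z) = 19 - z (q(z) = 3 + (16 - z) = 19 - z)
c = 66 (c = 2*(3*11) = 2*33 = 66)
b = 81 (b = (19 - 1*4) + 66 = (19 - 4) + 66 = 15 + 66 = 81)
-97*b + (-227 + 170)/(83 + 205) = -97*81 + (-227 + 170)/(83 + 205) = -7857 - 57/288 = -7857 - 57*1/288 = -7857 - 19/96 = -754291/96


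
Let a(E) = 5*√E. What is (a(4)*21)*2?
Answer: 420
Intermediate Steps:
(a(4)*21)*2 = ((5*√4)*21)*2 = ((5*2)*21)*2 = (10*21)*2 = 210*2 = 420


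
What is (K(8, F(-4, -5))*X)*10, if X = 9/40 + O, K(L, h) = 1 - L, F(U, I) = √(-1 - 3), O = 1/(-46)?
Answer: -1309/92 ≈ -14.228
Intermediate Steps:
O = -1/46 ≈ -0.021739
F(U, I) = 2*I (F(U, I) = √(-4) = 2*I)
X = 187/920 (X = 9/40 - 1/46 = 187/920 ≈ 0.20326)
(K(8, F(-4, -5))*X)*10 = ((1 - 1*8)*(187/920))*10 = ((1 - 8)*(187/920))*10 = -7*187/920*10 = -1309/920*10 = -1309/92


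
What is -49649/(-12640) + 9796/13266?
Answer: 391232537/83841120 ≈ 4.6664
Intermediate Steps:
-49649/(-12640) + 9796/13266 = -49649*(-1/12640) + 9796*(1/13266) = 49649/12640 + 4898/6633 = 391232537/83841120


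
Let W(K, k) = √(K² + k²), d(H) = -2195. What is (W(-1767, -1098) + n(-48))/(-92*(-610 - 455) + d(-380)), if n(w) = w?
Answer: -48/95785 + 3*√480877/95785 ≈ 0.021218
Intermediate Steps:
(W(-1767, -1098) + n(-48))/(-92*(-610 - 455) + d(-380)) = (√((-1767)² + (-1098)²) - 48)/(-92*(-610 - 455) - 2195) = (√(3122289 + 1205604) - 48)/(-92*(-1065) - 2195) = (√4327893 - 48)/(97980 - 2195) = (3*√480877 - 48)/95785 = (-48 + 3*√480877)*(1/95785) = -48/95785 + 3*√480877/95785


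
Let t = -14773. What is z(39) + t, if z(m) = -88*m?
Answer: -18205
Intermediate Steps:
z(39) + t = -88*39 - 14773 = -3432 - 14773 = -18205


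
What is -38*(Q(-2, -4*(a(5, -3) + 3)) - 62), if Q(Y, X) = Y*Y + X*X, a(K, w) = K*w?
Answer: -85348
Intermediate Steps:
Q(Y, X) = X² + Y² (Q(Y, X) = Y² + X² = X² + Y²)
-38*(Q(-2, -4*(a(5, -3) + 3)) - 62) = -38*(((-4*(5*(-3) + 3))² + (-2)²) - 62) = -38*(((-4*(-15 + 3))² + 4) - 62) = -38*(((-4*(-12))² + 4) - 62) = -38*((48² + 4) - 62) = -38*((2304 + 4) - 62) = -38*(2308 - 62) = -38*2246 = -85348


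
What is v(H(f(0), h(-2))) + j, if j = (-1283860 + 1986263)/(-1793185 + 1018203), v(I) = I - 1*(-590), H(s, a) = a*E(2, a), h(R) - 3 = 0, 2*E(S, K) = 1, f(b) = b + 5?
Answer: 17603825/29807 ≈ 590.59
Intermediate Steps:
f(b) = 5 + b
E(S, K) = ½ (E(S, K) = (½)*1 = ½)
h(R) = 3 (h(R) = 3 + 0 = 3)
H(s, a) = a/2 (H(s, a) = a*(½) = a/2)
v(I) = 590 + I (v(I) = I + 590 = 590 + I)
j = -54031/59614 (j = 702403/(-774982) = 702403*(-1/774982) = -54031/59614 ≈ -0.90635)
v(H(f(0), h(-2))) + j = (590 + (½)*3) - 54031/59614 = (590 + 3/2) - 54031/59614 = 1183/2 - 54031/59614 = 17603825/29807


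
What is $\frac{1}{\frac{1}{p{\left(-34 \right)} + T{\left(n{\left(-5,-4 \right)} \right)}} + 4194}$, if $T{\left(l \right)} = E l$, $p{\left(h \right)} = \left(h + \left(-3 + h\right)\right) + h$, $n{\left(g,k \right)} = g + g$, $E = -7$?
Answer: $\frac{35}{146789} \approx 0.00023844$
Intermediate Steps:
$n{\left(g,k \right)} = 2 g$
$p{\left(h \right)} = -3 + 3 h$ ($p{\left(h \right)} = \left(-3 + 2 h\right) + h = -3 + 3 h$)
$T{\left(l \right)} = - 7 l$
$\frac{1}{\frac{1}{p{\left(-34 \right)} + T{\left(n{\left(-5,-4 \right)} \right)}} + 4194} = \frac{1}{\frac{1}{\left(-3 + 3 \left(-34\right)\right) - 7 \cdot 2 \left(-5\right)} + 4194} = \frac{1}{\frac{1}{\left(-3 - 102\right) - -70} + 4194} = \frac{1}{\frac{1}{-105 + 70} + 4194} = \frac{1}{\frac{1}{-35} + 4194} = \frac{1}{- \frac{1}{35} + 4194} = \frac{1}{\frac{146789}{35}} = \frac{35}{146789}$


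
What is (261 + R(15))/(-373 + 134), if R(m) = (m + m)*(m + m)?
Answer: -1161/239 ≈ -4.8577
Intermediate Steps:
R(m) = 4*m**2 (R(m) = (2*m)*(2*m) = 4*m**2)
(261 + R(15))/(-373 + 134) = (261 + 4*15**2)/(-373 + 134) = (261 + 4*225)/(-239) = (261 + 900)*(-1/239) = 1161*(-1/239) = -1161/239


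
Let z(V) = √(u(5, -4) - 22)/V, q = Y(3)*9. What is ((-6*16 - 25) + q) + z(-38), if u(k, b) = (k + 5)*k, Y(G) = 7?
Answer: -58 - √7/19 ≈ -58.139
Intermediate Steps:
u(k, b) = k*(5 + k) (u(k, b) = (5 + k)*k = k*(5 + k))
q = 63 (q = 7*9 = 63)
z(V) = 2*√7/V (z(V) = √(5*(5 + 5) - 22)/V = √(5*10 - 22)/V = √(50 - 22)/V = √28/V = (2*√7)/V = 2*√7/V)
((-6*16 - 25) + q) + z(-38) = ((-6*16 - 25) + 63) + 2*√7/(-38) = ((-96 - 25) + 63) + 2*√7*(-1/38) = (-121 + 63) - √7/19 = -58 - √7/19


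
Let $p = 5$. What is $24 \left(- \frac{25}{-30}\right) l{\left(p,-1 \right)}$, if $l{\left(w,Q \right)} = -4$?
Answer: $-80$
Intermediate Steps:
$24 \left(- \frac{25}{-30}\right) l{\left(p,-1 \right)} = 24 \left(- \frac{25}{-30}\right) \left(-4\right) = 24 \left(\left(-25\right) \left(- \frac{1}{30}\right)\right) \left(-4\right) = 24 \cdot \frac{5}{6} \left(-4\right) = 20 \left(-4\right) = -80$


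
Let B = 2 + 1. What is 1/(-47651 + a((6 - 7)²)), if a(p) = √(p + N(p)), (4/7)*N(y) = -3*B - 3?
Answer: -47651/2270617821 - 2*I*√5/2270617821 ≈ -2.0986e-5 - 1.9696e-9*I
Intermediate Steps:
B = 3
N(y) = -21 (N(y) = 7*(-3*3 - 3)/4 = 7*(-9 - 3)/4 = (7/4)*(-12) = -21)
a(p) = √(-21 + p) (a(p) = √(p - 21) = √(-21 + p))
1/(-47651 + a((6 - 7)²)) = 1/(-47651 + √(-21 + (6 - 7)²)) = 1/(-47651 + √(-21 + (-1)²)) = 1/(-47651 + √(-21 + 1)) = 1/(-47651 + √(-20)) = 1/(-47651 + 2*I*√5)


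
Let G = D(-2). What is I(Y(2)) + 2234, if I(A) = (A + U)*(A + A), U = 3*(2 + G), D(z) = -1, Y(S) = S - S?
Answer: 2234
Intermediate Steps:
Y(S) = 0
G = -1
U = 3 (U = 3*(2 - 1) = 3*1 = 3)
I(A) = 2*A*(3 + A) (I(A) = (A + 3)*(A + A) = (3 + A)*(2*A) = 2*A*(3 + A))
I(Y(2)) + 2234 = 2*0*(3 + 0) + 2234 = 2*0*3 + 2234 = 0 + 2234 = 2234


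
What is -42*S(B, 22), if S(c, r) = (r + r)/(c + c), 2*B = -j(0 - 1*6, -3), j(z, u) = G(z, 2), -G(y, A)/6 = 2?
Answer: -154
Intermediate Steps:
G(y, A) = -12 (G(y, A) = -6*2 = -12)
j(z, u) = -12
B = 6 (B = (-1*(-12))/2 = (1/2)*12 = 6)
S(c, r) = r/c (S(c, r) = (2*r)/((2*c)) = (2*r)*(1/(2*c)) = r/c)
-42*S(B, 22) = -924/6 = -42*11/3 = -154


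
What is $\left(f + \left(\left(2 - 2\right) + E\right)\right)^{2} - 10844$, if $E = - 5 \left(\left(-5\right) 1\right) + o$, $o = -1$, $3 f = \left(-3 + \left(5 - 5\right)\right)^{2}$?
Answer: $-10115$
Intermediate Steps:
$f = 3$ ($f = \frac{\left(-3 + \left(5 - 5\right)\right)^{2}}{3} = \frac{\left(-3 + 0\right)^{2}}{3} = \frac{\left(-3\right)^{2}}{3} = \frac{1}{3} \cdot 9 = 3$)
$E = 24$ ($E = - 5 \left(\left(-5\right) 1\right) - 1 = \left(-5\right) \left(-5\right) - 1 = 25 - 1 = 24$)
$\left(f + \left(\left(2 - 2\right) + E\right)\right)^{2} - 10844 = \left(3 + \left(\left(2 - 2\right) + 24\right)\right)^{2} - 10844 = \left(3 + \left(0 + 24\right)\right)^{2} - 10844 = \left(3 + 24\right)^{2} - 10844 = 27^{2} - 10844 = 729 - 10844 = -10115$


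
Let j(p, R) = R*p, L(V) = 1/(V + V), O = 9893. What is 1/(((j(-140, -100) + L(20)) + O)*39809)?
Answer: 40/38046297289 ≈ 1.0514e-9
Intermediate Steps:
L(V) = 1/(2*V)
1/(((j(-140, -100) + L(20)) + O)*39809) = 1/(((-100*(-140) + (1/2)/20) + 9893)*39809) = (1/39809)/((14000 + (1/2)*(1/20)) + 9893) = (1/39809)/((14000 + 1/40) + 9893) = (1/39809)/(560001/40 + 9893) = (1/39809)/(955721/40) = (40/955721)*(1/39809) = 40/38046297289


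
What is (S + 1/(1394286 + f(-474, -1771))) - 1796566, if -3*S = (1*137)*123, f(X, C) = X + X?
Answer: -2511050056853/1393338 ≈ -1.8022e+6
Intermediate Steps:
f(X, C) = 2*X
S = -5617 (S = -1*137*123/3 = -137*123/3 = -⅓*16851 = -5617)
(S + 1/(1394286 + f(-474, -1771))) - 1796566 = (-5617 + 1/(1394286 + 2*(-474))) - 1796566 = (-5617 + 1/(1394286 - 948)) - 1796566 = (-5617 + 1/1393338) - 1796566 = -7826379545/1393338 - 1796566 = -2511050056853/1393338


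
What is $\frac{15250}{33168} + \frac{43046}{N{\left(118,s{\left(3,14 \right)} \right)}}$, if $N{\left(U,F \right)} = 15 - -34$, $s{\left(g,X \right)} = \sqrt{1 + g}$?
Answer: $\frac{714248489}{812616} \approx 878.95$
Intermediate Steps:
$N{\left(U,F \right)} = 49$ ($N{\left(U,F \right)} = 15 + 34 = 49$)
$\frac{15250}{33168} + \frac{43046}{N{\left(118,s{\left(3,14 \right)} \right)}} = \frac{15250}{33168} + \frac{43046}{49} = 15250 \cdot \frac{1}{33168} + 43046 \cdot \frac{1}{49} = \frac{7625}{16584} + \frac{43046}{49} = \frac{714248489}{812616}$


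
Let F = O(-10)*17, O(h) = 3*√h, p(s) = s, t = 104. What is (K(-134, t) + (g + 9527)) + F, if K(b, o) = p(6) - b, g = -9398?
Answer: 269 + 51*I*√10 ≈ 269.0 + 161.28*I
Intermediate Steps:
K(b, o) = 6 - b
F = 51*I*√10 (F = (3*√(-10))*17 = (3*(I*√10))*17 = (3*I*√10)*17 = 51*I*√10 ≈ 161.28*I)
(K(-134, t) + (g + 9527)) + F = ((6 - 1*(-134)) + (-9398 + 9527)) + 51*I*√10 = ((6 + 134) + 129) + 51*I*√10 = (140 + 129) + 51*I*√10 = 269 + 51*I*√10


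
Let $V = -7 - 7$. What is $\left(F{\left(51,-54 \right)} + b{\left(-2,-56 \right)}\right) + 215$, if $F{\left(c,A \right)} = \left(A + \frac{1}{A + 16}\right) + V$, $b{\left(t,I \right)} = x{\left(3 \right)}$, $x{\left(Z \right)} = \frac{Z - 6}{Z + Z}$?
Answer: $\frac{2783}{19} \approx 146.47$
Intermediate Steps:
$x{\left(Z \right)} = \frac{-6 + Z}{2 Z}$
$V = -14$
$b{\left(t,I \right)} = - \frac{1}{2}$ ($b{\left(t,I \right)} = \frac{-6 + 3}{2 \cdot 3} = \frac{1}{2} \cdot \frac{1}{3} \left(-3\right) = - \frac{1}{2}$)
$F{\left(c,A \right)} = -14 + A + \frac{1}{16 + A}$ ($F{\left(c,A \right)} = \left(A + \frac{1}{A + 16}\right) - 14 = \left(A + \frac{1}{16 + A}\right) - 14 = -14 + A + \frac{1}{16 + A}$)
$\left(F{\left(51,-54 \right)} + b{\left(-2,-56 \right)}\right) + 215 = \left(\frac{-223 + \left(-54\right)^{2} + 2 \left(-54\right)}{16 - 54} - \frac{1}{2}\right) + 215 = \left(\frac{-223 + 2916 - 108}{-38} - \frac{1}{2}\right) + 215 = \left(\left(- \frac{1}{38}\right) 2585 - \frac{1}{2}\right) + 215 = \left(- \frac{2585}{38} - \frac{1}{2}\right) + 215 = - \frac{1302}{19} + 215 = \frac{2783}{19}$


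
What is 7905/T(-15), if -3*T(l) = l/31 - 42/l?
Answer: -3675825/359 ≈ -10239.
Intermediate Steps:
T(l) = 14/l - l/93 (T(l) = -(l/31 - 42/l)/3 = -(-42/l + l/31)/3 = 14/l - l/93)
7905/T(-15) = 7905/(14/(-15) - 1/93*(-15)) = 7905/(14*(-1/15) + 5/31) = 7905/(-14/15 + 5/31) = 7905/(-359/465) = 7905*(-465/359) = -3675825/359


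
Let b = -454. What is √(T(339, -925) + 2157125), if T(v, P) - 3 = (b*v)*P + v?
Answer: √144520517 ≈ 12022.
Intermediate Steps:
T(v, P) = 3 + v - 454*P*v (T(v, P) = 3 + ((-454*v)*P + v) = 3 + (-454*P*v + v) = 3 + (v - 454*P*v) = 3 + v - 454*P*v)
√(T(339, -925) + 2157125) = √((3 + 339 - 454*(-925)*339) + 2157125) = √((3 + 339 + 142363050) + 2157125) = √(142363392 + 2157125) = √144520517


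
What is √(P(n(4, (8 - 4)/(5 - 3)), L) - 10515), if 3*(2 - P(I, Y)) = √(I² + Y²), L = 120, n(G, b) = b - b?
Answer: I*√10553 ≈ 102.73*I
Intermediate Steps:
n(G, b) = 0
P(I, Y) = 2 - √(I² + Y²)/3
√(P(n(4, (8 - 4)/(5 - 3)), L) - 10515) = √((2 - √(0² + 120²)/3) - 10515) = √((2 - √(0 + 14400)/3) - 10515) = √((2 - √14400/3) - 10515) = √((2 - ⅓*120) - 10515) = √((2 - 40) - 10515) = √(-38 - 10515) = √(-10553) = I*√10553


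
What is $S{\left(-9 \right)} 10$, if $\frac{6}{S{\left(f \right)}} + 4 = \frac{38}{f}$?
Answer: $- \frac{270}{37} \approx -7.2973$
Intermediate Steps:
$S{\left(f \right)} = \frac{6}{-4 + \frac{38}{f}}$
$S{\left(-9 \right)} 10 = \left(-3\right) \left(-9\right) \frac{1}{-19 + 2 \left(-9\right)} 10 = \left(-3\right) \left(-9\right) \frac{1}{-19 - 18} \cdot 10 = \left(-3\right) \left(-9\right) \frac{1}{-37} \cdot 10 = \left(-3\right) \left(-9\right) \left(- \frac{1}{37}\right) 10 = \left(- \frac{27}{37}\right) 10 = - \frac{270}{37}$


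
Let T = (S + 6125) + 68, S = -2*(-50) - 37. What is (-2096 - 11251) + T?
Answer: -7091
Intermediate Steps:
S = 63 (S = 100 - 37 = 63)
T = 6256 (T = (63 + 6125) + 68 = 6188 + 68 = 6256)
(-2096 - 11251) + T = (-2096 - 11251) + 6256 = -13347 + 6256 = -7091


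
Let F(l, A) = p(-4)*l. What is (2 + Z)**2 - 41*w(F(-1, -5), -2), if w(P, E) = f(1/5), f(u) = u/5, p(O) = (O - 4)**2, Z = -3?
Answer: -16/25 ≈ -0.64000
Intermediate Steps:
p(O) = (-4 + O)**2
F(l, A) = 64*l (F(l, A) = (-4 - 4)**2*l = (-8)**2*l = 64*l)
f(u) = u/5 (f(u) = u*(1/5) = u/5)
w(P, E) = 1/25 (w(P, E) = (1/5)/5 = (1/5)*(1/5) = 1/25)
(2 + Z)**2 - 41*w(F(-1, -5), -2) = (2 - 3)**2 - 41*1/25 = (-1)**2 - 41/25 = 1 - 41/25 = -16/25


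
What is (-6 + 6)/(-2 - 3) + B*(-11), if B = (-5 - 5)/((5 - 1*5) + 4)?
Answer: 55/2 ≈ 27.500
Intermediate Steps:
B = -5/2 (B = -10/((5 - 5) + 4) = -10/(0 + 4) = -10/4 = -10*¼ = -5/2 ≈ -2.5000)
(-6 + 6)/(-2 - 3) + B*(-11) = (-6 + 6)/(-2 - 3) - 5/2*(-11) = 0/(-5) + 55/2 = 0*(-⅕) + 55/2 = 0 + 55/2 = 55/2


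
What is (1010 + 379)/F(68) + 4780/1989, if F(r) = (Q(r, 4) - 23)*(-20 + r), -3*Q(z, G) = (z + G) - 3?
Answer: 2597173/1463904 ≈ 1.7741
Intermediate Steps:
Q(z, G) = 1 - G/3 - z/3 (Q(z, G) = -((z + G) - 3)/3 = -((G + z) - 3)/3 = -(-3 + G + z)/3 = 1 - G/3 - z/3)
F(r) = (-20 + r)*(-70/3 - r/3) (F(r) = ((1 - ⅓*4 - r/3) - 23)*(-20 + r) = ((1 - 4/3 - r/3) - 23)*(-20 + r) = ((-⅓ - r/3) - 23)*(-20 + r) = (-70/3 - r/3)*(-20 + r) = (-20 + r)*(-70/3 - r/3))
(1010 + 379)/F(68) + 4780/1989 = (1010 + 379)/(1400/3 - 50/3*68 - ⅓*68²) + 4780/1989 = 1389/(1400/3 - 3400/3 - ⅓*4624) + 4780*(1/1989) = 1389/(1400/3 - 3400/3 - 4624/3) + 4780/1989 = 1389/(-2208) + 4780/1989 = 1389*(-1/2208) + 4780/1989 = -463/736 + 4780/1989 = 2597173/1463904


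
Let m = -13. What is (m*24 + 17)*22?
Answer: -6490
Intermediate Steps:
(m*24 + 17)*22 = (-13*24 + 17)*22 = (-312 + 17)*22 = -295*22 = -6490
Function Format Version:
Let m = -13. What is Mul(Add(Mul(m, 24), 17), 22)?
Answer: -6490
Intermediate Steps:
Mul(Add(Mul(m, 24), 17), 22) = Mul(Add(Mul(-13, 24), 17), 22) = Mul(Add(-312, 17), 22) = Mul(-295, 22) = -6490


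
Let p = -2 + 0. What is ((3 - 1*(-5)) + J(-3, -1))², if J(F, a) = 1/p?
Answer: 225/4 ≈ 56.250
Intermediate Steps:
p = -2
J(F, a) = -½ (J(F, a) = 1/(-2) = -½)
((3 - 1*(-5)) + J(-3, -1))² = ((3 - 1*(-5)) - ½)² = ((3 + 5) - ½)² = (8 - ½)² = (15/2)² = 225/4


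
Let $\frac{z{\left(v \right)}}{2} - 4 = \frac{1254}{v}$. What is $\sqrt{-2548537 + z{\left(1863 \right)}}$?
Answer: $\frac{i \sqrt{109201861437}}{207} \approx 1596.4 i$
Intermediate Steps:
$z{\left(v \right)} = 8 + \frac{2508}{v}$ ($z{\left(v \right)} = 8 + 2 \frac{1254}{v} = 8 + \frac{2508}{v}$)
$\sqrt{-2548537 + z{\left(1863 \right)}} = \sqrt{-2548537 + \left(8 + \frac{2508}{1863}\right)} = \sqrt{-2548537 + \left(8 + 2508 \cdot \frac{1}{1863}\right)} = \sqrt{-2548537 + \left(8 + \frac{836}{621}\right)} = \sqrt{-2548537 + \frac{5804}{621}} = \sqrt{- \frac{1582635673}{621}} = \frac{i \sqrt{109201861437}}{207}$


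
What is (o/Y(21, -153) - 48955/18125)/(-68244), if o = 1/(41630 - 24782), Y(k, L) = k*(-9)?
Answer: 31177210777/787739536584000 ≈ 3.9578e-5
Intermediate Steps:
Y(k, L) = -9*k
o = 1/16848 ≈ 5.9354e-5
(o/Y(21, -153) - 48955/18125)/(-68244) = (1/(16848*((-9*21))) - 48955/18125)/(-68244) = ((1/16848)/(-189) - 48955*1/18125)*(-1/68244) = ((1/16848)*(-1/189) - 9791/3625)*(-1/68244) = (-1/3184272 - 9791/3625)*(-1/68244) = -31177210777/11542986000*(-1/68244) = 31177210777/787739536584000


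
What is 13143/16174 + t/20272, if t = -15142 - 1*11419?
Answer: -81581359/163939664 ≈ -0.49763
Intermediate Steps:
t = -26561 (t = -15142 - 11419 = -26561)
13143/16174 + t/20272 = 13143/16174 - 26561/20272 = -81581359/163939664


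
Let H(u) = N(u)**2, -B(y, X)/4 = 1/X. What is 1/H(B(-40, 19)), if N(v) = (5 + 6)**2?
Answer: 1/14641 ≈ 6.8301e-5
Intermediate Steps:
B(y, X) = -4/X
N(v) = 121 (N(v) = 11**2 = 121)
H(u) = 14641 (H(u) = 121**2 = 14641)
1/H(B(-40, 19)) = 1/14641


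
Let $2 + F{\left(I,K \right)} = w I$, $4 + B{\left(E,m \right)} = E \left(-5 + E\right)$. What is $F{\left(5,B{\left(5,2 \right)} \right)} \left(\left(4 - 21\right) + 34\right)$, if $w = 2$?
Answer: $136$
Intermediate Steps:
$B{\left(E,m \right)} = -4 + E \left(-5 + E\right)$
$F{\left(I,K \right)} = -2 + 2 I$
$F{\left(5,B{\left(5,2 \right)} \right)} \left(\left(4 - 21\right) + 34\right) = \left(-2 + 2 \cdot 5\right) \left(\left(4 - 21\right) + 34\right) = \left(-2 + 10\right) \left(\left(4 - 21\right) + 34\right) = 8 \left(-17 + 34\right) = 8 \cdot 17 = 136$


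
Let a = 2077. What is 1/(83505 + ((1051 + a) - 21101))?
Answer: 1/65532 ≈ 1.5260e-5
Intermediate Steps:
1/(83505 + ((1051 + a) - 21101)) = 1/(83505 + ((1051 + 2077) - 21101)) = 1/(83505 + (3128 - 21101)) = 1/(83505 - 17973) = 1/65532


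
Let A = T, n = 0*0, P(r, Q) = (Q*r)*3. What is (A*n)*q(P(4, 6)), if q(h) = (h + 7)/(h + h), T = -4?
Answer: 0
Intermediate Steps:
P(r, Q) = 3*Q*r
n = 0
A = -4
q(h) = (7 + h)/(2*h) (q(h) = (7 + h)/((2*h)) = (7 + h)*(1/(2*h)) = (7 + h)/(2*h))
(A*n)*q(P(4, 6)) = (-4*0)*((7 + 3*6*4)/(2*((3*6*4)))) = 0*((½)*(7 + 72)/72) = 0*((½)*(1/72)*79) = 0*(79/144) = 0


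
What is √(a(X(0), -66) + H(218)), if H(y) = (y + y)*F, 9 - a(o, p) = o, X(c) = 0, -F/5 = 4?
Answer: I*√8711 ≈ 93.333*I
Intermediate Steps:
F = -20 (F = -5*4 = -20)
a(o, p) = 9 - o
H(y) = -40*y (H(y) = (y + y)*(-20) = (2*y)*(-20) = -40*y)
√(a(X(0), -66) + H(218)) = √((9 - 1*0) - 40*218) = √((9 + 0) - 8720) = √(9 - 8720) = √(-8711) = I*√8711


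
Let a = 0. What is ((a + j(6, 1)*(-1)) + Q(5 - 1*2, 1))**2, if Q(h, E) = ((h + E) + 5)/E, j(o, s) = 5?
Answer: 16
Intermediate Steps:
Q(h, E) = (5 + E + h)/E (Q(h, E) = ((E + h) + 5)/E = (5 + E + h)/E)
((a + j(6, 1)*(-1)) + Q(5 - 1*2, 1))**2 = ((0 + 5*(-1)) + (5 + 1 + (5 - 1*2))/1)**2 = ((0 - 5) + 1*(5 + 1 + (5 - 2)))**2 = (-5 + 1*(5 + 1 + 3))**2 = (-5 + 1*9)**2 = (-5 + 9)**2 = 4**2 = 16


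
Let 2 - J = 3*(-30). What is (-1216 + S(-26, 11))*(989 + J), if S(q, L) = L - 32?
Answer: -1337197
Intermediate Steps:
J = 92 (J = 2 - 3*(-30) = 2 - 1*(-90) = 2 + 90 = 92)
S(q, L) = -32 + L
(-1216 + S(-26, 11))*(989 + J) = (-1216 + (-32 + 11))*(989 + 92) = (-1216 - 21)*1081 = -1237*1081 = -1337197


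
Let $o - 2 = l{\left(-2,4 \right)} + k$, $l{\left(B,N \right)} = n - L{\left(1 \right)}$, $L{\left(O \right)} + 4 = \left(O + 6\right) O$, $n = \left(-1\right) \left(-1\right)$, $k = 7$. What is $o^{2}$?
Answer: $49$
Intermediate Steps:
$n = 1$
$L{\left(O \right)} = -4 + O \left(6 + O\right)$ ($L{\left(O \right)} = -4 + \left(O + 6\right) O = -4 + \left(6 + O\right) O = -4 + O \left(6 + O\right)$)
$l{\left(B,N \right)} = -2$ ($l{\left(B,N \right)} = 1 - \left(-4 + 1^{2} + 6 \cdot 1\right) = 1 - \left(-4 + 1 + 6\right) = 1 - 3 = -2$)
$o = 7$ ($o = 2 + \left(-2 + 7\right) = 2 + 5 = 7$)
$o^{2} = 7^{2} = 49$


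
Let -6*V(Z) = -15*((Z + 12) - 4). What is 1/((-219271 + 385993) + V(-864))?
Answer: 1/164582 ≈ 6.0760e-6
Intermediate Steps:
V(Z) = 20 + 5*Z/2 (V(Z) = -(-5)*((Z + 12) - 4)/2 = -(-5)*((12 + Z) - 4)/2 = -(-5)*(8 + Z)/2 = -(-120 - 15*Z)/6 = 20 + 5*Z/2)
1/((-219271 + 385993) + V(-864)) = 1/((-219271 + 385993) + (20 + (5/2)*(-864))) = 1/(166722 + (20 - 2160)) = 1/(166722 - 2140) = 1/164582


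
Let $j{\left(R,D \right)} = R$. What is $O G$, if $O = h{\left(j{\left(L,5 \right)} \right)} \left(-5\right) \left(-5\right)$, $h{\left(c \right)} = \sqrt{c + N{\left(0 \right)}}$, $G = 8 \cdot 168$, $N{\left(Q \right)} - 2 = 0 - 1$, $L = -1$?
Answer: $0$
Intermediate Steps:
$N{\left(Q \right)} = 1$ ($N{\left(Q \right)} = 2 + \left(0 - 1\right) = 2 - 1 = 1$)
$G = 1344$
$h{\left(c \right)} = \sqrt{1 + c}$ ($h{\left(c \right)} = \sqrt{c + 1} = \sqrt{1 + c}$)
$O = 0$ ($O = \sqrt{1 - 1} \left(-5\right) \left(-5\right) = \sqrt{0} \left(-5\right) \left(-5\right) = 0 \left(-5\right) \left(-5\right) = 0 \left(-5\right) = 0$)
$O G = 0 \cdot 1344 = 0$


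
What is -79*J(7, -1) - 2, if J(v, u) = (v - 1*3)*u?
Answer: 314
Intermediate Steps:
J(v, u) = u*(-3 + v) (J(v, u) = (v - 3)*u = (-3 + v)*u = u*(-3 + v))
-79*J(7, -1) - 2 = -(-79)*(-3 + 7) - 2 = -(-79)*4 - 2 = -79*(-4) - 2 = 316 - 2 = 314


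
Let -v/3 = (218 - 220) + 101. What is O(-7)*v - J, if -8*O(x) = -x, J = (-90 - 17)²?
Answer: -89513/8 ≈ -11189.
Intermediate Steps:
J = 11449 (J = (-107)² = 11449)
v = -297 (v = -3*((218 - 220) + 101) = -3*(-2 + 101) = -3*99 = -297)
O(x) = x/8 (O(x) = -(-1)*x/8 = x/8)
O(-7)*v - J = ((⅛)*(-7))*(-297) - 1*11449 = -7/8*(-297) - 11449 = 2079/8 - 11449 = -89513/8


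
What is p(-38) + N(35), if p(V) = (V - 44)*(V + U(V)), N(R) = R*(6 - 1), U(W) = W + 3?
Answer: 6161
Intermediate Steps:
U(W) = 3 + W
N(R) = 5*R (N(R) = R*5 = 5*R)
p(V) = (-44 + V)*(3 + 2*V) (p(V) = (V - 44)*(V + (3 + V)) = (-44 + V)*(3 + 2*V))
p(-38) + N(35) = (-132 - 85*(-38) + 2*(-38)**2) + 5*35 = (-132 + 3230 + 2*1444) + 175 = (-132 + 3230 + 2888) + 175 = 5986 + 175 = 6161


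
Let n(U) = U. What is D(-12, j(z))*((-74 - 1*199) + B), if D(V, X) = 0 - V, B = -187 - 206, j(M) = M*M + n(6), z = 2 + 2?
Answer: -7992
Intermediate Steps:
z = 4
j(M) = 6 + M² (j(M) = M*M + 6 = M² + 6 = 6 + M²)
B = -393
D(V, X) = -V
D(-12, j(z))*((-74 - 1*199) + B) = (-1*(-12))*((-74 - 1*199) - 393) = 12*((-74 - 199) - 393) = 12*(-273 - 393) = 12*(-666) = -7992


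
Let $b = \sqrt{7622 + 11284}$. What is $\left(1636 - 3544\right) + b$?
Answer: $-1908 + \sqrt{18906} \approx -1770.5$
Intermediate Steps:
$b = \sqrt{18906} \approx 137.5$
$\left(1636 - 3544\right) + b = \left(1636 - 3544\right) + \sqrt{18906} = -1908 + \sqrt{18906}$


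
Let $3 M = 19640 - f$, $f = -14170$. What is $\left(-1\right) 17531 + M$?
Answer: $-6261$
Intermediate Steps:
$M = 11270$ ($M = \frac{19640 - -14170}{3} = \frac{19640 + 14170}{3} = \frac{1}{3} \cdot 33810 = 11270$)
$\left(-1\right) 17531 + M = \left(-1\right) 17531 + 11270 = -17531 + 11270 = -6261$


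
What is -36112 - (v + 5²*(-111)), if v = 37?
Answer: -33374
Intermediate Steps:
-36112 - (v + 5²*(-111)) = -36112 - (37 + 5²*(-111)) = -36112 - (37 + 25*(-111)) = -36112 - (37 - 2775) = -36112 - 1*(-2738) = -36112 + 2738 = -33374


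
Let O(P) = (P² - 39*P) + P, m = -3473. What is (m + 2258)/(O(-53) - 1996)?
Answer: -1215/2827 ≈ -0.42978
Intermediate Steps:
O(P) = P² - 38*P
(m + 2258)/(O(-53) - 1996) = (-3473 + 2258)/(-53*(-38 - 53) - 1996) = -1215/(-53*(-91) - 1996) = -1215/(4823 - 1996) = -1215/2827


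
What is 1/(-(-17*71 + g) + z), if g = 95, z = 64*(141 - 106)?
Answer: 1/3352 ≈ 0.00029833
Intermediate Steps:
z = 2240 (z = 64*35 = 2240)
1/(-(-17*71 + g) + z) = 1/(-(-17*71 + 95) + 2240) = 1/(-(-1207 + 95) + 2240) = 1/(-1*(-1112) + 2240) = 1/(1112 + 2240) = 1/3352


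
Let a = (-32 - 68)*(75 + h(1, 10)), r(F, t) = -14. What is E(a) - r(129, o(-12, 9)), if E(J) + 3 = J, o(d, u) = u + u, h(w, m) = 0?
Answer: -7489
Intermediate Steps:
o(d, u) = 2*u
a = -7500 (a = (-32 - 68)*(75 + 0) = -100*75 = -7500)
E(J) = -3 + J
E(a) - r(129, o(-12, 9)) = (-3 - 7500) - 1*(-14) = -7503 + 14 = -7489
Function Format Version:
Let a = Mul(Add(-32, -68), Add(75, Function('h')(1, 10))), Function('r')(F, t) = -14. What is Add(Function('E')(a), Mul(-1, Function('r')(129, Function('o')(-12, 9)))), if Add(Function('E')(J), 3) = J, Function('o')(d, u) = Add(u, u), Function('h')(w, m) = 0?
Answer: -7489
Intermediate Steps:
Function('o')(d, u) = Mul(2, u)
a = -7500 (a = Mul(Add(-32, -68), Add(75, 0)) = Mul(-100, 75) = -7500)
Function('E')(J) = Add(-3, J)
Add(Function('E')(a), Mul(-1, Function('r')(129, Function('o')(-12, 9)))) = Add(Add(-3, -7500), Mul(-1, -14)) = Add(-7503, 14) = -7489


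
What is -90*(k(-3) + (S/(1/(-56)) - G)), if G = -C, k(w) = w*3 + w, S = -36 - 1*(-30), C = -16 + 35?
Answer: -30870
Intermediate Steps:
C = 19
S = -6 (S = -36 + 30 = -6)
k(w) = 4*w (k(w) = 3*w + w = 4*w)
G = -19 (G = -1*19 = -19)
-90*(k(-3) + (S/(1/(-56)) - G)) = -90*(4*(-3) + (-6/(1/(-56)) - 1*(-19))) = -90*(-12 + (-6/(-1/56) + 19)) = -90*(-12 + (-6*(-56) + 19)) = -90*(-12 + (336 + 19)) = -90*(-12 + 355) = -90*343 = -30870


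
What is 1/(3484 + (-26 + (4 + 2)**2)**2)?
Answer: 1/3584 ≈ 0.00027902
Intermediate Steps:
1/(3484 + (-26 + (4 + 2)**2)**2) = 1/(3484 + (-26 + 6**2)**2) = 1/(3484 + (-26 + 36)**2) = 1/(3484 + 10**2) = 1/(3484 + 100) = 1/3584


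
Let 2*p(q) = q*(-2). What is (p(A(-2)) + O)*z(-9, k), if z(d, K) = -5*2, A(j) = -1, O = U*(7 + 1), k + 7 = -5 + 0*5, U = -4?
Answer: 310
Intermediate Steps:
k = -12 (k = -7 + (-5 + 0*5) = -7 + (-5 + 0) = -7 - 5 = -12)
O = -32 (O = -4*(7 + 1) = -4*8 = -32)
z(d, K) = -10
p(q) = -q (p(q) = (q*(-2))/2 = (-2*q)/2 = -q)
(p(A(-2)) + O)*z(-9, k) = (-1*(-1) - 32)*(-10) = (1 - 32)*(-10) = -31*(-10) = 310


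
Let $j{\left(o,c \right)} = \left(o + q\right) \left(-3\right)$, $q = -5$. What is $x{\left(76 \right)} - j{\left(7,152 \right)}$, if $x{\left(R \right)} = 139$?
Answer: $145$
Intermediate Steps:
$j{\left(o,c \right)} = 15 - 3 o$ ($j{\left(o,c \right)} = \left(o - 5\right) \left(-3\right) = \left(-5 + o\right) \left(-3\right) = 15 - 3 o$)
$x{\left(76 \right)} - j{\left(7,152 \right)} = 139 - \left(15 - 21\right) = 139 - -6 = 139 + 6 = 145$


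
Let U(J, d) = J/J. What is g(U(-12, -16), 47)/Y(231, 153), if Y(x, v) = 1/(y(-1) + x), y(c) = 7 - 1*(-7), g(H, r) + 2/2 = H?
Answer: 0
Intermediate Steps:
U(J, d) = 1
g(H, r) = -1 + H
y(c) = 14 (y(c) = 7 + 7 = 14)
Y(x, v) = 1/(14 + x)
g(U(-12, -16), 47)/Y(231, 153) = (-1 + 1)/(1/(14 + 231)) = 0/(1/245) = 0*245 = 0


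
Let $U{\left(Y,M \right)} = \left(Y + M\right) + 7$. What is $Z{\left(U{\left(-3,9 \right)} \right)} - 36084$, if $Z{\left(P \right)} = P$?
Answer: $-36071$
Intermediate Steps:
$U{\left(Y,M \right)} = 7 + M + Y$ ($U{\left(Y,M \right)} = \left(M + Y\right) + 7 = 7 + M + Y$)
$Z{\left(U{\left(-3,9 \right)} \right)} - 36084 = \left(7 + 9 - 3\right) - 36084 = 13 - 36084 = -36071$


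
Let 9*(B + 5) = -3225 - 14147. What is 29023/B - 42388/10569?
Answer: -3498968579/184080273 ≈ -19.008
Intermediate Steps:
B = -17417/9 (B = -5 + (-3225 - 14147)/9 = -5 + (1/9)*(-17372) = -5 - 17372/9 = -17417/9 ≈ -1935.2)
29023/B - 42388/10569 = 29023/(-17417/9) - 42388/10569 = 29023*(-9/17417) - 42388*1/10569 = -261207/17417 - 42388/10569 = -3498968579/184080273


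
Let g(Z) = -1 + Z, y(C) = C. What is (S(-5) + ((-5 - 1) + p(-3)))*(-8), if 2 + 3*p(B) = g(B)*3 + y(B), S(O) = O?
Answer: 400/3 ≈ 133.33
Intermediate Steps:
p(B) = -5/3 + 4*B/3 (p(B) = -⅔ + ((-1 + B)*3 + B)/3 = -⅔ + ((-3 + 3*B) + B)/3 = -⅔ + (-3 + 4*B)/3 = -⅔ + (-1 + 4*B/3) = -5/3 + 4*B/3)
(S(-5) + ((-5 - 1) + p(-3)))*(-8) = (-5 + ((-5 - 1) + (-5/3 + (4/3)*(-3))))*(-8) = (-5 + (-6 + (-5/3 - 4)))*(-8) = (-5 + (-6 - 17/3))*(-8) = (-5 - 35/3)*(-8) = -50/3*(-8) = 400/3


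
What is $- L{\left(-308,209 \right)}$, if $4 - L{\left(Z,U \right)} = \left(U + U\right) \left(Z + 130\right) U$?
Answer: $-15550440$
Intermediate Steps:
$L{\left(Z,U \right)} = 4 - 2 U^{2} \left(130 + Z\right)$ ($L{\left(Z,U \right)} = 4 - \left(U + U\right) \left(Z + 130\right) U = 4 - 2 U \left(130 + Z\right) U = 4 - 2 U^{2} \left(130 + Z\right)$)
$- L{\left(-308,209 \right)} = - (4 - 260 \cdot 209^{2} - - 616 \cdot 209^{2}) = - (4 - 11357060 - \left(-616\right) 43681) = - (4 - 11357060 + 26907496) = \left(-1\right) 15550440 = -15550440$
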